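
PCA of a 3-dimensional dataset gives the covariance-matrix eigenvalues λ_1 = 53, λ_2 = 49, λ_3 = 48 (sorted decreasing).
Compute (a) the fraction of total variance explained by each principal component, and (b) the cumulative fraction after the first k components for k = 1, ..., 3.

Step 1 — total variance = trace(Sigma) = Σ λ_i = 53 + 49 + 48 = 150.

Step 2 — fraction explained by component i = λ_i / Σ λ:
  PC1: 53/150 = 0.3533
  PC2: 49/150 = 0.3267
  PC3: 48/150 = 0.32

Step 3 — cumulative fraction after k components = (λ_1 + ... + λ_k) / Σ λ:
  k = 1: 53/150 = 0.3533
  k = 2: (53 + 49)/150 = 102/150 = 0.68
  k = 3: (53 + 49 + 48)/150 = 150/150 = 1

Summary (fraction, with percent):

explained: PC1 0.3533 (35.33%), PC2 0.3267 (32.67%), PC3 0.32 (32%);  cumulative: 0.3533, 0.68, 1


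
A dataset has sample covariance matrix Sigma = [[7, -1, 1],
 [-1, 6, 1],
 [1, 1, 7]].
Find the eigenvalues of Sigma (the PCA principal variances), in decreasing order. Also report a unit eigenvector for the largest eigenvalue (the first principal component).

Step 1 — characteristic polynomial p(λ) = det(λI - Sigma) = λ³ - tr·λ² + c_1·λ - det, where tr = trace, c_1 = sum of the principal 2×2 minors, det = det(Sigma):
  tr = 7 + 6 + 7 = 20,
  c_1 = (7·6 - (-1)²) + (7·7 - (1)²) + (6·7 - (1)²) = 41 + 48 + 41 = 130,
  det = 7·(6·7 - (1)²) - (-1)·((-1)·7 - (1)·(1)) + (1)·((-1)·(1) - 6·(1)) = 7·(41) - (-1)·(-8) + (1)·(-7) = 272.
  So p(λ) = λ³ - 20λ² + 130λ - 272.
Step 2 — look for an integer root (rational root theorem: any rational root is an integer divisor of 272). Testing λ = 8:
  p(8) = 512 - 1280 + 1040 - 272 = 0  ✓
  Dividing out (λ - 8): p(λ) = (λ - 8)(λ² - 12λ + 34).
Step 3 — remaining eigenvalues from the quadratic λ² - 12λ + 34 = 0:
  Δ = 12² - 4·34 = 144 - 136 = 8,  λ = (12 ± √8)/2 = (12 ± 2.8284)/2 ≈ 7.4142 or 4.5858.
  Sorted: λ_1 = 8,  λ_2 = 7.4142,  λ_3 = 4.5858  (check: sum = 20 = tr ✓).

Step 4 — unit eigenvector for λ_1 = 8: v spans the null space of (Sigma - λ_1 I), whose rows are
  r_1 = (-1, -1, 1),  r_2 = (-1, -2, 1),  r_3 = (1, 1, -1).
  v is orthogonal to every row, so take v ∝ r_1 × r_2 = ((-1)·(1) - (1)·(-2), (1)·(-1) - (-1)·(1), (-1)·(-2) - (-1)·(-1)) = (1, 0, 1).
  Let u = (1, 0, 1).
  ||u|| = √((1)² + (0)² + (1)²) = √(2) ≈ 1.4142,  v_1 = u/||u|| ≈ (0.7071, 0, 0.7071) (||v_1|| = 1).

λ_1 = 8,  λ_2 = 7.4142,  λ_3 = 4.5858;  v_1 ≈ (0.7071, 0, 0.7071)


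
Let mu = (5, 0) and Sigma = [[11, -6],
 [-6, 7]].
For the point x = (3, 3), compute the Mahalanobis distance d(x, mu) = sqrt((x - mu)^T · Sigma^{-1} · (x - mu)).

Step 1 — centre the observation: (x - mu) = (-2, 3).

Step 2 — invert Sigma. det(Sigma) = 11·7 - (-6)² = 41.
  Sigma^{-1} = (1/det) · [[d, -b], [-b, a]] = [[0.1707, 0.1463],
 [0.1463, 0.2683]].

Step 3 — form the quadratic (x - mu)^T · Sigma^{-1} · (x - mu):
  Sigma^{-1} · (x - mu) = (0.0976, 0.5122).
  (x - mu)^T · [Sigma^{-1} · (x - mu)] = (-2)·(0.0976) + (3)·(0.5122) = 1.3415.

Step 4 — take square root: d = √(1.3415) ≈ 1.1582.

d(x, mu) = √(1.3415) ≈ 1.1582


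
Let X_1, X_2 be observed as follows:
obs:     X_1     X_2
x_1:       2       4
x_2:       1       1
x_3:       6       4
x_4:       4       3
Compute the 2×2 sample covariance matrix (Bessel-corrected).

Step 1 — column means:
  mean(X_1) = (2 + 1 + 6 + 4) / 4 = 13/4 = 3.25
  mean(X_2) = (4 + 1 + 4 + 3) / 4 = 12/4 = 3

Step 2 — sample covariance S[i,j] = (1/(n-1)) · Σ_k (x_{k,i} - mean_i) · (x_{k,j} - mean_j), with n-1 = 3.
  S[X_1,X_1] = ((-1.25)·(-1.25) + (-2.25)·(-2.25) + (2.75)·(2.75) + (0.75)·(0.75)) / 3 = 14.75/3 = 4.9167
  S[X_1,X_2] = ((-1.25)·(1) + (-2.25)·(-2) + (2.75)·(1) + (0.75)·(0)) / 3 = 6/3 = 2
  S[X_2,X_2] = ((1)·(1) + (-2)·(-2) + (1)·(1) + (0)·(0)) / 3 = 6/3 = 2

S is symmetric (S[j,i] = S[i,j]). Assembling:

S = [[4.9167, 2],
 [2, 2]]


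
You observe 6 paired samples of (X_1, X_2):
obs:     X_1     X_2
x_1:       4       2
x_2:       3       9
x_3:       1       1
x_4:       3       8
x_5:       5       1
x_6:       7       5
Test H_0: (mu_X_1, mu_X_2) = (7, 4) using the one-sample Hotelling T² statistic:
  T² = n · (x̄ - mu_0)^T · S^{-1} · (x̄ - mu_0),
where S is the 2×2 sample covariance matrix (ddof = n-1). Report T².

Step 1 — sample mean vector:
  mean(X_1) = (4 + 3 + 1 + 3 + 5 + 7) / 6 = 23/6 = 3.8333
  mean(X_2) = (2 + 9 + 1 + 8 + 1 + 5) / 6 = 26/6 = 4.3333
  x̄ = (3.8333, 4.3333),  deviation x̄ - mu_0 = (3.8333, 4.3333) - (7, 4) = (-3.1667, 0.3333).

Step 2 — sample covariance matrix, S[i,j] = (1/(n-1)) · Σ_k (x_{k,i} - mean_i) · (x_{k,j} - mean_j), divisor n-1 = 5:
  S[X_1,X_1] = ((0.1667)·(0.1667) + (-0.8333)·(-0.8333) + (-2.8333)·(-2.8333) + (-0.8333)·(-0.8333) + (1.1667)·(1.1667) + (3.1667)·(3.1667)) / 5 = 20.8333/5 = 4.1667
  S[X_1,X_2] = ((0.1667)·(-2.3333) + (-0.8333)·(4.6667) + (-2.8333)·(-3.3333) + (-0.8333)·(3.6667) + (1.1667)·(-3.3333) + (3.1667)·(0.6667)) / 5 = 0.3333/5 = 0.0667
  S[X_2,X_2] = ((-2.3333)·(-2.3333) + (4.6667)·(4.6667) + (-3.3333)·(-3.3333) + (3.6667)·(3.6667) + (-3.3333)·(-3.3333) + (0.6667)·(0.6667)) / 5 = 63.3333/5 = 12.6667
  S = [[4.1667, 0.0667],
 [0.0667, 12.6667]].

Step 3 — invert S. det(S) = 4.1667·12.6667 - (0.0667)² = 52.7733.
  S^{-1} = (1/det) · [[d, -b], [-b, a]] = [[0.24, -0.0013],
 [-0.0013, 0.079]].

Step 4 — quadratic form (x̄ - mu_0)^T · S^{-1} · (x̄ - mu_0):
  S^{-1} · (x̄ - mu_0) = (-0.7605, 0.0303),
  (x̄ - mu_0)^T · [...] = (-3.1667)·(-0.7605) + (0.3333)·(0.0303) = 2.4183.

Step 5 — scale by n: T² = 6 · 2.4183 = 14.5099.

T² ≈ 14.5099


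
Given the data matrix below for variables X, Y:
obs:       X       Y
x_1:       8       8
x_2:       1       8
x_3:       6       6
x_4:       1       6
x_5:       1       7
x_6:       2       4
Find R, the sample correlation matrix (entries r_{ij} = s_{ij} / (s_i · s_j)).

Step 1 — column means:
  mean(X) = (8 + 1 + 6 + 1 + 1 + 2) / 6 = 19/6 = 3.1667
  mean(Y) = (8 + 8 + 6 + 6 + 7 + 4) / 6 = 39/6 = 6.5

Step 2 — sample variances and covariances s[i,j] = (1/(n-1)) · Σ_k (x_{k,i} - mean_i) · (x_{k,j} - mean_j), with n-1 = 5:
  s[X,X] = ((4.8333)·(4.8333) + (-2.1667)·(-2.1667) + (2.8333)·(2.8333) + (-2.1667)·(-2.1667) + (-2.1667)·(-2.1667) + (-1.1667)·(-1.1667)) / 5 = 46.8333/5 = 9.3667
  s[X,Y] = ((4.8333)·(1.5) + (-2.1667)·(1.5) + (2.8333)·(-0.5) + (-2.1667)·(-0.5) + (-2.1667)·(0.5) + (-1.1667)·(-2.5)) / 5 = 5.5/5 = 1.1
  s[Y,Y] = ((1.5)·(1.5) + (1.5)·(1.5) + (-0.5)·(-0.5) + (-0.5)·(-0.5) + (0.5)·(0.5) + (-2.5)·(-2.5)) / 5 = 11.5/5 = 2.3
  Sample standard deviations s_i = √(s[i,i]):
  s(X) = √(9.3667) = 3.0605
  s(Y) = √(2.3) = 1.5166

Step 3 — r_{ij} = s_{ij} / (s_i · s_j):
  r[X,X] = 1 (diagonal).
  r[X,Y] = 1.1 / (3.0605 · 1.5166) = 1.1 / 4.6415 = 0.237
  r[Y,Y] = 1 (diagonal).

R is symmetric with unit diagonal. Assembling:

R = [[1, 0.237],
 [0.237, 1]]


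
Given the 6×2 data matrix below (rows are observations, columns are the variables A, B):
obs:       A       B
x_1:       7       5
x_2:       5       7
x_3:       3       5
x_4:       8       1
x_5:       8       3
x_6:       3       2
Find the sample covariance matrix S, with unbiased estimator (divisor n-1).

Step 1 — column means:
  mean(A) = (7 + 5 + 3 + 8 + 8 + 3) / 6 = 34/6 = 5.6667
  mean(B) = (5 + 7 + 5 + 1 + 3 + 2) / 6 = 23/6 = 3.8333

Step 2 — sample covariance S[i,j] = (1/(n-1)) · Σ_k (x_{k,i} - mean_i) · (x_{k,j} - mean_j), with n-1 = 5.
  S[A,A] = ((1.3333)·(1.3333) + (-0.6667)·(-0.6667) + (-2.6667)·(-2.6667) + (2.3333)·(2.3333) + (2.3333)·(2.3333) + (-2.6667)·(-2.6667)) / 5 = 27.3333/5 = 5.4667
  S[A,B] = ((1.3333)·(1.1667) + (-0.6667)·(3.1667) + (-2.6667)·(1.1667) + (2.3333)·(-2.8333) + (2.3333)·(-0.8333) + (-2.6667)·(-1.8333)) / 5 = -7.3333/5 = -1.4667
  S[B,B] = ((1.1667)·(1.1667) + (3.1667)·(3.1667) + (1.1667)·(1.1667) + (-2.8333)·(-2.8333) + (-0.8333)·(-0.8333) + (-1.8333)·(-1.8333)) / 5 = 24.8333/5 = 4.9667

S is symmetric (S[j,i] = S[i,j]). Assembling:

S = [[5.4667, -1.4667],
 [-1.4667, 4.9667]]


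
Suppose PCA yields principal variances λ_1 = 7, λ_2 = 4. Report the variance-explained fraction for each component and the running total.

Step 1 — total variance = trace(Sigma) = Σ λ_i = 7 + 4 = 11.

Step 2 — fraction explained by component i = λ_i / Σ λ:
  PC1: 7/11 = 0.6364
  PC2: 4/11 = 0.3636

Step 3 — cumulative fraction after k components = (λ_1 + ... + λ_k) / Σ λ:
  k = 1: 7/11 = 0.6364
  k = 2: (7 + 4)/11 = 11/11 = 1

Summary (fraction, with percent):

explained: PC1 0.6364 (63.64%), PC2 0.3636 (36.36%);  cumulative: 0.6364, 1


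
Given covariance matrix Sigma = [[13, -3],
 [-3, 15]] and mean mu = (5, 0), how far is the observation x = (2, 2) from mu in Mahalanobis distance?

Step 1 — centre the observation: (x - mu) = (-3, 2).

Step 2 — invert Sigma. det(Sigma) = 13·15 - (-3)² = 186.
  Sigma^{-1} = (1/det) · [[d, -b], [-b, a]] = [[0.0806, 0.0161],
 [0.0161, 0.0699]].

Step 3 — form the quadratic (x - mu)^T · Sigma^{-1} · (x - mu):
  Sigma^{-1} · (x - mu) = (-0.2097, 0.0914).
  (x - mu)^T · [Sigma^{-1} · (x - mu)] = (-3)·(-0.2097) + (2)·(0.0914) = 0.8118.

Step 4 — take square root: d = √(0.8118) ≈ 0.901.

d(x, mu) = √(0.8118) ≈ 0.901


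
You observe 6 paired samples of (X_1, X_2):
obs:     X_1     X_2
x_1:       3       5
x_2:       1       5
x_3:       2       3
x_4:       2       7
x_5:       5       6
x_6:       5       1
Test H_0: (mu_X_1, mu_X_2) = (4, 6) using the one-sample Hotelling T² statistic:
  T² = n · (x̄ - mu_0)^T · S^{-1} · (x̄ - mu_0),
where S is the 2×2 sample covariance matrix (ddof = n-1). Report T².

Step 1 — sample mean vector:
  mean(X_1) = (3 + 1 + 2 + 2 + 5 + 5) / 6 = 18/6 = 3
  mean(X_2) = (5 + 5 + 3 + 7 + 6 + 1) / 6 = 27/6 = 4.5
  x̄ = (3, 4.5),  deviation x̄ - mu_0 = (3, 4.5) - (4, 6) = (-1, -1.5).

Step 2 — sample covariance matrix, S[i,j] = (1/(n-1)) · Σ_k (x_{k,i} - mean_i) · (x_{k,j} - mean_j), divisor n-1 = 5:
  S[X_1,X_1] = ((0)·(0) + (-2)·(-2) + (-1)·(-1) + (-1)·(-1) + (2)·(2) + (2)·(2)) / 5 = 14/5 = 2.8
  S[X_1,X_2] = ((0)·(0.5) + (-2)·(0.5) + (-1)·(-1.5) + (-1)·(2.5) + (2)·(1.5) + (2)·(-3.5)) / 5 = -6/5 = -1.2
  S[X_2,X_2] = ((0.5)·(0.5) + (0.5)·(0.5) + (-1.5)·(-1.5) + (2.5)·(2.5) + (1.5)·(1.5) + (-3.5)·(-3.5)) / 5 = 23.5/5 = 4.7
  S = [[2.8, -1.2],
 [-1.2, 4.7]].

Step 3 — invert S. det(S) = 2.8·4.7 - (-1.2)² = 11.72.
  S^{-1} = (1/det) · [[d, -b], [-b, a]] = [[0.401, 0.1024],
 [0.1024, 0.2389]].

Step 4 — quadratic form (x̄ - mu_0)^T · S^{-1} · (x̄ - mu_0):
  S^{-1} · (x̄ - mu_0) = (-0.5546, -0.4608),
  (x̄ - mu_0)^T · [...] = (-1)·(-0.5546) + (-1.5)·(-0.4608) = 1.2457.

Step 5 — scale by n: T² = 6 · 1.2457 = 7.4744.

T² ≈ 7.4744


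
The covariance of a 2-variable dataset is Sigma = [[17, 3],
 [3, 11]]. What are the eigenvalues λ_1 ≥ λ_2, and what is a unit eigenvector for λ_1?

Step 1 — characteristic polynomial of 2×2 Sigma:
  det(Sigma - λI) = λ² - trace · λ + det = 0.
  trace = 17 + 11 = 28, det = 17·11 - (3)² = 178.
Step 2 — discriminant:
  Δ = trace² - 4·det = 784 - 712 = 72.
Step 3 — eigenvalues:
  λ = (trace ± √Δ)/2 = (28 ± 8.4853)/2,
  λ_1 = 18.2426,  λ_2 = 9.7574.

Step 4 — unit eigenvector for λ_1: solve (Sigma - λ_1 I)v = 0. First row:
  (17 - 18.2426)·v_x + (3)·v_y = 0, i.e. (-1.2426)·v_x + (3)·v_y = 0,
  so v ∝ (b, λ_1 - a) = (3, 1.2426) = u.
  ||u|| = √((3)² + (1.2426)²) = √(10.5442) ≈ 3.2472,
  v_1 = u/||u|| ≈ (0.9239, 0.3827) (||v_1|| = 1).

λ_1 = 18.2426,  λ_2 = 9.7574;  v_1 ≈ (0.9239, 0.3827)


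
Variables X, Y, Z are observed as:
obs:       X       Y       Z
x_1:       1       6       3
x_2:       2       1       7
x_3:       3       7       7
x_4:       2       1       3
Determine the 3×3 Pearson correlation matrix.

Step 1 — column means:
  mean(X) = (1 + 2 + 3 + 2) / 4 = 8/4 = 2
  mean(Y) = (6 + 1 + 7 + 1) / 4 = 15/4 = 3.75
  mean(Z) = (3 + 7 + 7 + 3) / 4 = 20/4 = 5

Step 2 — sample variances and covariances s[i,j] = (1/(n-1)) · Σ_k (x_{k,i} - mean_i) · (x_{k,j} - mean_j), with n-1 = 3:
  s[X,X] = ((-1)·(-1) + (0)·(0) + (1)·(1) + (0)·(0)) / 3 = 2/3 = 0.6667
  s[X,Y] = ((-1)·(2.25) + (0)·(-2.75) + (1)·(3.25) + (0)·(-2.75)) / 3 = 1/3 = 0.3333
  s[X,Z] = ((-1)·(-2) + (0)·(2) + (1)·(2) + (0)·(-2)) / 3 = 4/3 = 1.3333
  s[Y,Y] = ((2.25)·(2.25) + (-2.75)·(-2.75) + (3.25)·(3.25) + (-2.75)·(-2.75)) / 3 = 30.75/3 = 10.25
  s[Y,Z] = ((2.25)·(-2) + (-2.75)·(2) + (3.25)·(2) + (-2.75)·(-2)) / 3 = 2/3 = 0.6667
  s[Z,Z] = ((-2)·(-2) + (2)·(2) + (2)·(2) + (-2)·(-2)) / 3 = 16/3 = 5.3333
  Sample standard deviations s_i = √(s[i,i]):
  s(X) = √(0.6667) = 0.8165
  s(Y) = √(10.25) = 3.2016
  s(Z) = √(5.3333) = 2.3094

Step 3 — r_{ij} = s_{ij} / (s_i · s_j):
  r[X,X] = 1 (diagonal).
  r[X,Y] = 0.3333 / (0.8165 · 3.2016) = 0.3333 / 2.6141 = 0.1275
  r[X,Z] = 1.3333 / (0.8165 · 2.3094) = 1.3333 / 1.8856 = 0.7071
  r[Y,Y] = 1 (diagonal).
  r[Y,Z] = 0.6667 / (3.2016 · 2.3094) = 0.6667 / 7.3937 = 0.0902
  r[Z,Z] = 1 (diagonal).

R is symmetric with unit diagonal. Assembling:

R = [[1, 0.1275, 0.7071],
 [0.1275, 1, 0.0902],
 [0.7071, 0.0902, 1]]


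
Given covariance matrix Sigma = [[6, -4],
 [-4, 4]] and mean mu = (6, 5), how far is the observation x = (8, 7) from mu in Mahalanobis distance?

Step 1 — centre the observation: (x - mu) = (2, 2).

Step 2 — invert Sigma. det(Sigma) = 6·4 - (-4)² = 8.
  Sigma^{-1} = (1/det) · [[d, -b], [-b, a]] = [[0.5, 0.5],
 [0.5, 0.75]].

Step 3 — form the quadratic (x - mu)^T · Sigma^{-1} · (x - mu):
  Sigma^{-1} · (x - mu) = (2, 2.5).
  (x - mu)^T · [Sigma^{-1} · (x - mu)] = (2)·(2) + (2)·(2.5) = 9.

Step 4 — take square root: d = √(9) ≈ 3.

d(x, mu) = √(9) ≈ 3


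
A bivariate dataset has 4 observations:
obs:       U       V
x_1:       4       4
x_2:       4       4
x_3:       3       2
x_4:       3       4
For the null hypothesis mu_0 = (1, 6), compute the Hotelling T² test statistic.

Step 1 — sample mean vector:
  mean(U) = (4 + 4 + 3 + 3) / 4 = 14/4 = 3.5
  mean(V) = (4 + 4 + 2 + 4) / 4 = 14/4 = 3.5
  x̄ = (3.5, 3.5),  deviation x̄ - mu_0 = (3.5, 3.5) - (1, 6) = (2.5, -2.5).

Step 2 — sample covariance matrix, S[i,j] = (1/(n-1)) · Σ_k (x_{k,i} - mean_i) · (x_{k,j} - mean_j), divisor n-1 = 3:
  S[U,U] = ((0.5)·(0.5) + (0.5)·(0.5) + (-0.5)·(-0.5) + (-0.5)·(-0.5)) / 3 = 1/3 = 0.3333
  S[U,V] = ((0.5)·(0.5) + (0.5)·(0.5) + (-0.5)·(-1.5) + (-0.5)·(0.5)) / 3 = 1/3 = 0.3333
  S[V,V] = ((0.5)·(0.5) + (0.5)·(0.5) + (-1.5)·(-1.5) + (0.5)·(0.5)) / 3 = 3/3 = 1
  S = [[0.3333, 0.3333],
 [0.3333, 1]].

Step 3 — invert S. det(S) = 0.3333·1 - (0.3333)² = 0.2222.
  S^{-1} = (1/det) · [[d, -b], [-b, a]] = [[4.5, -1.5],
 [-1.5, 1.5]].

Step 4 — quadratic form (x̄ - mu_0)^T · S^{-1} · (x̄ - mu_0):
  S^{-1} · (x̄ - mu_0) = (15, -7.5),
  (x̄ - mu_0)^T · [...] = (2.5)·(15) + (-2.5)·(-7.5) = 56.25.

Step 5 — scale by n: T² = 4 · 56.25 = 225.

T² ≈ 225


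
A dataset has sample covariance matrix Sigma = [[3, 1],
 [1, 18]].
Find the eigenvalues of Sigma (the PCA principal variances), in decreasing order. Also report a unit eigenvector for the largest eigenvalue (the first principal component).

Step 1 — characteristic polynomial of 2×2 Sigma:
  det(Sigma - λI) = λ² - trace · λ + det = 0.
  trace = 3 + 18 = 21, det = 3·18 - (1)² = 53.
Step 2 — discriminant:
  Δ = trace² - 4·det = 441 - 212 = 229.
Step 3 — eigenvalues:
  λ = (trace ± √Δ)/2 = (21 ± 15.1327)/2,
  λ_1 = 18.0664,  λ_2 = 2.9336.

Step 4 — unit eigenvector for λ_1: solve (Sigma - λ_1 I)v = 0. First row:
  (3 - 18.0664)·v_x + (1)·v_y = 0, i.e. (-15.0664)·v_x + (1)·v_y = 0,
  so v ∝ (b, λ_1 - a) = (1, 15.0664) = u.
  ||u|| = √((1)² + (15.0664)²) = √(227.9956) ≈ 15.0995,
  v_1 = u/||u|| ≈ (0.0662, 0.9978) (||v_1|| = 1).

λ_1 = 18.0664,  λ_2 = 2.9336;  v_1 ≈ (0.0662, 0.9978)


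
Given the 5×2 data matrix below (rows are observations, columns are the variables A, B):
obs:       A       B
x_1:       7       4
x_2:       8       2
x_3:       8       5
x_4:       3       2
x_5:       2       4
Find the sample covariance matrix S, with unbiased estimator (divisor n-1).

Step 1 — column means:
  mean(A) = (7 + 8 + 8 + 3 + 2) / 5 = 28/5 = 5.6
  mean(B) = (4 + 2 + 5 + 2 + 4) / 5 = 17/5 = 3.4

Step 2 — sample covariance S[i,j] = (1/(n-1)) · Σ_k (x_{k,i} - mean_i) · (x_{k,j} - mean_j), with n-1 = 4.
  S[A,A] = ((1.4)·(1.4) + (2.4)·(2.4) + (2.4)·(2.4) + (-2.6)·(-2.6) + (-3.6)·(-3.6)) / 4 = 33.2/4 = 8.3
  S[A,B] = ((1.4)·(0.6) + (2.4)·(-1.4) + (2.4)·(1.6) + (-2.6)·(-1.4) + (-3.6)·(0.6)) / 4 = 2.8/4 = 0.7
  S[B,B] = ((0.6)·(0.6) + (-1.4)·(-1.4) + (1.6)·(1.6) + (-1.4)·(-1.4) + (0.6)·(0.6)) / 4 = 7.2/4 = 1.8

S is symmetric (S[j,i] = S[i,j]). Assembling:

S = [[8.3, 0.7],
 [0.7, 1.8]]


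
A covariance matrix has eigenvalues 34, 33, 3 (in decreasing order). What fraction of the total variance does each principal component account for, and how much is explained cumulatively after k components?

Step 1 — total variance = trace(Sigma) = Σ λ_i = 34 + 33 + 3 = 70.

Step 2 — fraction explained by component i = λ_i / Σ λ:
  PC1: 34/70 = 0.4857
  PC2: 33/70 = 0.4714
  PC3: 3/70 = 0.0429

Step 3 — cumulative fraction after k components = (λ_1 + ... + λ_k) / Σ λ:
  k = 1: 34/70 = 0.4857
  k = 2: (34 + 33)/70 = 67/70 = 0.9571
  k = 3: (34 + 33 + 3)/70 = 70/70 = 1

Summary (fraction, with percent):

explained: PC1 0.4857 (48.57%), PC2 0.4714 (47.14%), PC3 0.0429 (4.29%);  cumulative: 0.4857, 0.9571, 1


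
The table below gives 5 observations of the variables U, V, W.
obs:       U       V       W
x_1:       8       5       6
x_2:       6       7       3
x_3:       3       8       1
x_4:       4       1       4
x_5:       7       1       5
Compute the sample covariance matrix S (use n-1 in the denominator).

Step 1 — column means:
  mean(U) = (8 + 6 + 3 + 4 + 7) / 5 = 28/5 = 5.6
  mean(V) = (5 + 7 + 8 + 1 + 1) / 5 = 22/5 = 4.4
  mean(W) = (6 + 3 + 1 + 4 + 5) / 5 = 19/5 = 3.8

Step 2 — sample covariance S[i,j] = (1/(n-1)) · Σ_k (x_{k,i} - mean_i) · (x_{k,j} - mean_j), with n-1 = 4.
  S[U,U] = ((2.4)·(2.4) + (0.4)·(0.4) + (-2.6)·(-2.6) + (-1.6)·(-1.6) + (1.4)·(1.4)) / 4 = 17.2/4 = 4.3
  S[U,V] = ((2.4)·(0.6) + (0.4)·(2.6) + (-2.6)·(3.6) + (-1.6)·(-3.4) + (1.4)·(-3.4)) / 4 = -6.2/4 = -1.55
  S[U,W] = ((2.4)·(2.2) + (0.4)·(-0.8) + (-2.6)·(-2.8) + (-1.6)·(0.2) + (1.4)·(1.2)) / 4 = 13.6/4 = 3.4
  S[V,V] = ((0.6)·(0.6) + (2.6)·(2.6) + (3.6)·(3.6) + (-3.4)·(-3.4) + (-3.4)·(-3.4)) / 4 = 43.2/4 = 10.8
  S[V,W] = ((0.6)·(2.2) + (2.6)·(-0.8) + (3.6)·(-2.8) + (-3.4)·(0.2) + (-3.4)·(1.2)) / 4 = -15.6/4 = -3.9
  S[W,W] = ((2.2)·(2.2) + (-0.8)·(-0.8) + (-2.8)·(-2.8) + (0.2)·(0.2) + (1.2)·(1.2)) / 4 = 14.8/4 = 3.7

S is symmetric (S[j,i] = S[i,j]). Assembling:

S = [[4.3, -1.55, 3.4],
 [-1.55, 10.8, -3.9],
 [3.4, -3.9, 3.7]]


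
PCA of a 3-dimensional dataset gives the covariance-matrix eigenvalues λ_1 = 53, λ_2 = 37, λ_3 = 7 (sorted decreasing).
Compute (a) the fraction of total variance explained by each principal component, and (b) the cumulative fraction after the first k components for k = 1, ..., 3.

Step 1 — total variance = trace(Sigma) = Σ λ_i = 53 + 37 + 7 = 97.

Step 2 — fraction explained by component i = λ_i / Σ λ:
  PC1: 53/97 = 0.5464
  PC2: 37/97 = 0.3814
  PC3: 7/97 = 0.0722

Step 3 — cumulative fraction after k components = (λ_1 + ... + λ_k) / Σ λ:
  k = 1: 53/97 = 0.5464
  k = 2: (53 + 37)/97 = 90/97 = 0.9278
  k = 3: (53 + 37 + 7)/97 = 97/97 = 1

Summary (fraction, with percent):

explained: PC1 0.5464 (54.64%), PC2 0.3814 (38.14%), PC3 0.0722 (7.22%);  cumulative: 0.5464, 0.9278, 1


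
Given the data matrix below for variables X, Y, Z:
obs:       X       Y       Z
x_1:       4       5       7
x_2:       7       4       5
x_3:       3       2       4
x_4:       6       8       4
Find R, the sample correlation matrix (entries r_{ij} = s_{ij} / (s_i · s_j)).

Step 1 — column means:
  mean(X) = (4 + 7 + 3 + 6) / 4 = 20/4 = 5
  mean(Y) = (5 + 4 + 2 + 8) / 4 = 19/4 = 4.75
  mean(Z) = (7 + 5 + 4 + 4) / 4 = 20/4 = 5

Step 2 — sample variances and covariances s[i,j] = (1/(n-1)) · Σ_k (x_{k,i} - mean_i) · (x_{k,j} - mean_j), with n-1 = 3:
  s[X,X] = ((-1)·(-1) + (2)·(2) + (-2)·(-2) + (1)·(1)) / 3 = 10/3 = 3.3333
  s[X,Y] = ((-1)·(0.25) + (2)·(-0.75) + (-2)·(-2.75) + (1)·(3.25)) / 3 = 7/3 = 2.3333
  s[X,Z] = ((-1)·(2) + (2)·(0) + (-2)·(-1) + (1)·(-1)) / 3 = -1/3 = -0.3333
  s[Y,Y] = ((0.25)·(0.25) + (-0.75)·(-0.75) + (-2.75)·(-2.75) + (3.25)·(3.25)) / 3 = 18.75/3 = 6.25
  s[Y,Z] = ((0.25)·(2) + (-0.75)·(0) + (-2.75)·(-1) + (3.25)·(-1)) / 3 = 0/3 = 0
  s[Z,Z] = ((2)·(2) + (0)·(0) + (-1)·(-1) + (-1)·(-1)) / 3 = 6/3 = 2
  Sample standard deviations s_i = √(s[i,i]):
  s(X) = √(3.3333) = 1.8257
  s(Y) = √(6.25) = 2.5
  s(Z) = √(2) = 1.4142

Step 3 — r_{ij} = s_{ij} / (s_i · s_j):
  r[X,X] = 1 (diagonal).
  r[X,Y] = 2.3333 / (1.8257 · 2.5) = 2.3333 / 4.5644 = 0.5112
  r[X,Z] = -0.3333 / (1.8257 · 1.4142) = -0.3333 / 2.582 = -0.1291
  r[Y,Y] = 1 (diagonal).
  r[Y,Z] = 0 / (2.5 · 1.4142) = 0 / 3.5355 = 0
  r[Z,Z] = 1 (diagonal).

R is symmetric with unit diagonal. Assembling:

R = [[1, 0.5112, -0.1291],
 [0.5112, 1, 0],
 [-0.1291, 0, 1]]


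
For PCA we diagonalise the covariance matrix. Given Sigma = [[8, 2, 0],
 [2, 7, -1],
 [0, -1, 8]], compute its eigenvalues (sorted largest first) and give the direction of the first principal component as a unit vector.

Step 1 — characteristic polynomial p(λ) = det(λI - Sigma) = λ³ - tr·λ² + c_1·λ - det, where tr = trace, c_1 = sum of the principal 2×2 minors, det = det(Sigma):
  tr = 8 + 7 + 8 = 23,
  c_1 = (8·7 - (2)²) + (8·8 - (0)²) + (7·8 - (-1)²) = 52 + 64 + 55 = 171,
  det = 8·(7·8 - (-1)²) - (2)·((2)·8 - (-1)·(0)) + (0)·((2)·(-1) - 7·(0)) = 8·(55) - (2)·(16) + (0)·(-2) = 408.
  So p(λ) = λ³ - 23λ² + 171λ - 408.
Step 2 — look for an integer root (rational root theorem: any rational root is an integer divisor of 408). Testing λ = 8:
  p(8) = 512 - 1472 + 1368 - 408 = 0  ✓
  Dividing out (λ - 8): p(λ) = (λ - 8)(λ² - 15λ + 51).
Step 3 — remaining eigenvalues from the quadratic λ² - 15λ + 51 = 0:
  Δ = 15² - 4·51 = 225 - 204 = 21,  λ = (15 ± √21)/2 = (15 ± 4.5826)/2 ≈ 9.7913 or 5.2087.
  Sorted: λ_1 = 9.7913,  λ_2 = 8,  λ_3 = 5.2087  (check: sum = 23 = tr ✓).

Step 4 — unit eigenvector for λ_1 ≈ 9.7913: v spans the null space of (Sigma - λ_1 I), whose rows are
  r_1 = (-1.7913, 2, 0),  r_2 = (2, -2.7913, -1),  r_3 = (0, -1, -1.7913).
  v is orthogonal to every row, so take v ∝ r_1 × r_2 = ((2)·(-1) - (0)·(-2.7913), (0)·(2) - (-1.7913)·(-1), (-1.7913)·(-2.7913) - (2)·(2)) ≈ (-2, -1.7913, 1).
  Rescale (multiply by -1 so the first nonzero entry is positive): u = (2, 1.7913, -1).
  ||u|| = √((2)² + (1.7913)² + (-1)²) = √(8.2087) ≈ 2.8651,  v_1 = u/||u|| ≈ (0.6981, 0.6252, -0.349) (||v_1|| = 1).

λ_1 = 9.7913,  λ_2 = 8,  λ_3 = 5.2087;  v_1 ≈ (0.6981, 0.6252, -0.349)


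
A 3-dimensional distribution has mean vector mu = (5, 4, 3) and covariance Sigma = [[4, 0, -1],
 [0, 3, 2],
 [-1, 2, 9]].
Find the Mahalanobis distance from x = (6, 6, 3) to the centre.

Step 1 — centre the observation: (x - mu) = (1, 2, 0).

Step 2 — invert Sigma (cofactor / det for 3×3, or solve directly):
  Sigma^{-1} = [[0.2584, -0.0225, 0.0337],
 [-0.0225, 0.3933, -0.0899],
 [0.0337, -0.0899, 0.1348]].

Step 3 — form the quadratic (x - mu)^T · Sigma^{-1} · (x - mu):
  Sigma^{-1} · (x - mu) = (0.2135, 0.764, -0.1461).
  (x - mu)^T · [Sigma^{-1} · (x - mu)] = (1)·(0.2135) + (2)·(0.764) + (0)·(-0.1461) = 1.7416.

Step 4 — take square root: d = √(1.7416) ≈ 1.3197.

d(x, mu) = √(1.7416) ≈ 1.3197


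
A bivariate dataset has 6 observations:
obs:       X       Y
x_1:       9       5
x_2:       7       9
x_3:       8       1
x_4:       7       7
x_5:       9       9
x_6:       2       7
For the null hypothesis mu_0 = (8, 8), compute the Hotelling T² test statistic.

Step 1 — sample mean vector:
  mean(X) = (9 + 7 + 8 + 7 + 9 + 2) / 6 = 42/6 = 7
  mean(Y) = (5 + 9 + 1 + 7 + 9 + 7) / 6 = 38/6 = 6.3333
  x̄ = (7, 6.3333),  deviation x̄ - mu_0 = (7, 6.3333) - (8, 8) = (-1, -1.6667).

Step 2 — sample covariance matrix, S[i,j] = (1/(n-1)) · Σ_k (x_{k,i} - mean_i) · (x_{k,j} - mean_j), divisor n-1 = 5:
  S[X,X] = ((2)·(2) + (0)·(0) + (1)·(1) + (0)·(0) + (2)·(2) + (-5)·(-5)) / 5 = 34/5 = 6.8
  S[X,Y] = ((2)·(-1.3333) + (0)·(2.6667) + (1)·(-5.3333) + (0)·(0.6667) + (2)·(2.6667) + (-5)·(0.6667)) / 5 = -6/5 = -1.2
  S[Y,Y] = ((-1.3333)·(-1.3333) + (2.6667)·(2.6667) + (-5.3333)·(-5.3333) + (0.6667)·(0.6667) + (2.6667)·(2.6667) + (0.6667)·(0.6667)) / 5 = 45.3333/5 = 9.0667
  S = [[6.8, -1.2],
 [-1.2, 9.0667]].

Step 3 — invert S. det(S) = 6.8·9.0667 - (-1.2)² = 60.2133.
  S^{-1} = (1/det) · [[d, -b], [-b, a]] = [[0.1506, 0.0199],
 [0.0199, 0.1129]].

Step 4 — quadratic form (x̄ - mu_0)^T · S^{-1} · (x̄ - mu_0):
  S^{-1} · (x̄ - mu_0) = (-0.1838, -0.2081),
  (x̄ - mu_0)^T · [...] = (-1)·(-0.1838) + (-1.6667)·(-0.2081) = 0.5307.

Step 5 — scale by n: T² = 6 · 0.5307 = 3.1842.

T² ≈ 3.1842


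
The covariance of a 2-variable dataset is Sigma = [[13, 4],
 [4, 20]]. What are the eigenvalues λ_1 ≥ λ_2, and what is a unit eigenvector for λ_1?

Step 1 — characteristic polynomial of 2×2 Sigma:
  det(Sigma - λI) = λ² - trace · λ + det = 0.
  trace = 13 + 20 = 33, det = 13·20 - (4)² = 244.
Step 2 — discriminant:
  Δ = trace² - 4·det = 1089 - 976 = 113.
Step 3 — eigenvalues:
  λ = (trace ± √Δ)/2 = (33 ± 10.6301)/2,
  λ_1 = 21.8151,  λ_2 = 11.1849.

Step 4 — unit eigenvector for λ_1: solve (Sigma - λ_1 I)v = 0. First row:
  (13 - 21.8151)·v_x + (4)·v_y = 0, i.e. (-8.8151)·v_x + (4)·v_y = 0,
  so v ∝ (b, λ_1 - a) = (4, 8.8151) = u.
  ||u|| = √((4)² + (8.8151)²) = √(93.7055) ≈ 9.6802,
  v_1 = u/||u|| ≈ (0.4132, 0.9106) (||v_1|| = 1).

λ_1 = 21.8151,  λ_2 = 11.1849;  v_1 ≈ (0.4132, 0.9106)


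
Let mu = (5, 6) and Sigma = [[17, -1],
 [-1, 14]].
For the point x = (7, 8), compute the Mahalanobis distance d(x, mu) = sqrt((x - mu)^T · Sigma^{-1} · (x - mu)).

Step 1 — centre the observation: (x - mu) = (2, 2).

Step 2 — invert Sigma. det(Sigma) = 17·14 - (-1)² = 237.
  Sigma^{-1} = (1/det) · [[d, -b], [-b, a]] = [[0.0591, 0.0042],
 [0.0042, 0.0717]].

Step 3 — form the quadratic (x - mu)^T · Sigma^{-1} · (x - mu):
  Sigma^{-1} · (x - mu) = (0.1266, 0.1519).
  (x - mu)^T · [Sigma^{-1} · (x - mu)] = (2)·(0.1266) + (2)·(0.1519) = 0.557.

Step 4 — take square root: d = √(0.557) ≈ 0.7463.

d(x, mu) = √(0.557) ≈ 0.7463


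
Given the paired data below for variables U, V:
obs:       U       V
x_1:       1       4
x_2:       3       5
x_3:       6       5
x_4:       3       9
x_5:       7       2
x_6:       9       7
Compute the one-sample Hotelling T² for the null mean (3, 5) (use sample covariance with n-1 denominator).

Step 1 — sample mean vector:
  mean(U) = (1 + 3 + 6 + 3 + 7 + 9) / 6 = 29/6 = 4.8333
  mean(V) = (4 + 5 + 5 + 9 + 2 + 7) / 6 = 32/6 = 5.3333
  x̄ = (4.8333, 5.3333),  deviation x̄ - mu_0 = (4.8333, 5.3333) - (3, 5) = (1.8333, 0.3333).

Step 2 — sample covariance matrix, S[i,j] = (1/(n-1)) · Σ_k (x_{k,i} - mean_i) · (x_{k,j} - mean_j), divisor n-1 = 5:
  S[U,U] = ((-3.8333)·(-3.8333) + (-1.8333)·(-1.8333) + (1.1667)·(1.1667) + (-1.8333)·(-1.8333) + (2.1667)·(2.1667) + (4.1667)·(4.1667)) / 5 = 44.8333/5 = 8.9667
  S[U,V] = ((-3.8333)·(-1.3333) + (-1.8333)·(-0.3333) + (1.1667)·(-0.3333) + (-1.8333)·(3.6667) + (2.1667)·(-3.3333) + (4.1667)·(1.6667)) / 5 = -1.6667/5 = -0.3333
  S[V,V] = ((-1.3333)·(-1.3333) + (-0.3333)·(-0.3333) + (-0.3333)·(-0.3333) + (3.6667)·(3.6667) + (-3.3333)·(-3.3333) + (1.6667)·(1.6667)) / 5 = 29.3333/5 = 5.8667
  S = [[8.9667, -0.3333],
 [-0.3333, 5.8667]].

Step 3 — invert S. det(S) = 8.9667·5.8667 - (-0.3333)² = 52.4933.
  S^{-1} = (1/det) · [[d, -b], [-b, a]] = [[0.1118, 0.0064],
 [0.0064, 0.1708]].

Step 4 — quadratic form (x̄ - mu_0)^T · S^{-1} · (x̄ - mu_0):
  S^{-1} · (x̄ - mu_0) = (0.207, 0.0686),
  (x̄ - mu_0)^T · [...] = (1.8333)·(0.207) + (0.3333)·(0.0686) = 0.4024.

Step 5 — scale by n: T² = 6 · 0.4024 = 2.4143.

T² ≈ 2.4143


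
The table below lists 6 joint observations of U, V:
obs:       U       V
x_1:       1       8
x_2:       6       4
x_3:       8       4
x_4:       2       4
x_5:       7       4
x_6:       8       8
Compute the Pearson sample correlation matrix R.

Step 1 — column means:
  mean(U) = (1 + 6 + 8 + 2 + 7 + 8) / 6 = 32/6 = 5.3333
  mean(V) = (8 + 4 + 4 + 4 + 4 + 8) / 6 = 32/6 = 5.3333

Step 2 — sample variances and covariances s[i,j] = (1/(n-1)) · Σ_k (x_{k,i} - mean_i) · (x_{k,j} - mean_j), with n-1 = 5:
  s[U,U] = ((-4.3333)·(-4.3333) + (0.6667)·(0.6667) + (2.6667)·(2.6667) + (-3.3333)·(-3.3333) + (1.6667)·(1.6667) + (2.6667)·(2.6667)) / 5 = 47.3333/5 = 9.4667
  s[U,V] = ((-4.3333)·(2.6667) + (0.6667)·(-1.3333) + (2.6667)·(-1.3333) + (-3.3333)·(-1.3333) + (1.6667)·(-1.3333) + (2.6667)·(2.6667)) / 5 = -6.6667/5 = -1.3333
  s[V,V] = ((2.6667)·(2.6667) + (-1.3333)·(-1.3333) + (-1.3333)·(-1.3333) + (-1.3333)·(-1.3333) + (-1.3333)·(-1.3333) + (2.6667)·(2.6667)) / 5 = 21.3333/5 = 4.2667
  Sample standard deviations s_i = √(s[i,i]):
  s(U) = √(9.4667) = 3.0768
  s(V) = √(4.2667) = 2.0656

Step 3 — r_{ij} = s_{ij} / (s_i · s_j):
  r[U,U] = 1 (diagonal).
  r[U,V] = -1.3333 / (3.0768 · 2.0656) = -1.3333 / 6.3554 = -0.2098
  r[V,V] = 1 (diagonal).

R is symmetric with unit diagonal. Assembling:

R = [[1, -0.2098],
 [-0.2098, 1]]


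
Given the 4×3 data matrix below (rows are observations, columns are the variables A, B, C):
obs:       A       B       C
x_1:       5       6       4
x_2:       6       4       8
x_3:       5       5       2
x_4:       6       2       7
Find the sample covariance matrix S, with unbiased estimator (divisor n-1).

Step 1 — column means:
  mean(A) = (5 + 6 + 5 + 6) / 4 = 22/4 = 5.5
  mean(B) = (6 + 4 + 5 + 2) / 4 = 17/4 = 4.25
  mean(C) = (4 + 8 + 2 + 7) / 4 = 21/4 = 5.25

Step 2 — sample covariance S[i,j] = (1/(n-1)) · Σ_k (x_{k,i} - mean_i) · (x_{k,j} - mean_j), with n-1 = 3.
  S[A,A] = ((-0.5)·(-0.5) + (0.5)·(0.5) + (-0.5)·(-0.5) + (0.5)·(0.5)) / 3 = 1/3 = 0.3333
  S[A,B] = ((-0.5)·(1.75) + (0.5)·(-0.25) + (-0.5)·(0.75) + (0.5)·(-2.25)) / 3 = -2.5/3 = -0.8333
  S[A,C] = ((-0.5)·(-1.25) + (0.5)·(2.75) + (-0.5)·(-3.25) + (0.5)·(1.75)) / 3 = 4.5/3 = 1.5
  S[B,B] = ((1.75)·(1.75) + (-0.25)·(-0.25) + (0.75)·(0.75) + (-2.25)·(-2.25)) / 3 = 8.75/3 = 2.9167
  S[B,C] = ((1.75)·(-1.25) + (-0.25)·(2.75) + (0.75)·(-3.25) + (-2.25)·(1.75)) / 3 = -9.25/3 = -3.0833
  S[C,C] = ((-1.25)·(-1.25) + (2.75)·(2.75) + (-3.25)·(-3.25) + (1.75)·(1.75)) / 3 = 22.75/3 = 7.5833

S is symmetric (S[j,i] = S[i,j]). Assembling:

S = [[0.3333, -0.8333, 1.5],
 [-0.8333, 2.9167, -3.0833],
 [1.5, -3.0833, 7.5833]]


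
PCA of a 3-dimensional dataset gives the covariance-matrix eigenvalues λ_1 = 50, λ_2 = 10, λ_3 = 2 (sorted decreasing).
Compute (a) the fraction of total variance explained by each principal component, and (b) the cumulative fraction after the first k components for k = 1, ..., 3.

Step 1 — total variance = trace(Sigma) = Σ λ_i = 50 + 10 + 2 = 62.

Step 2 — fraction explained by component i = λ_i / Σ λ:
  PC1: 50/62 = 0.8065
  PC2: 10/62 = 0.1613
  PC3: 2/62 = 0.0323

Step 3 — cumulative fraction after k components = (λ_1 + ... + λ_k) / Σ λ:
  k = 1: 50/62 = 0.8065
  k = 2: (50 + 10)/62 = 60/62 = 0.9677
  k = 3: (50 + 10 + 2)/62 = 62/62 = 1

Summary (fraction, with percent):

explained: PC1 0.8065 (80.65%), PC2 0.1613 (16.13%), PC3 0.0323 (3.23%);  cumulative: 0.8065, 0.9677, 1


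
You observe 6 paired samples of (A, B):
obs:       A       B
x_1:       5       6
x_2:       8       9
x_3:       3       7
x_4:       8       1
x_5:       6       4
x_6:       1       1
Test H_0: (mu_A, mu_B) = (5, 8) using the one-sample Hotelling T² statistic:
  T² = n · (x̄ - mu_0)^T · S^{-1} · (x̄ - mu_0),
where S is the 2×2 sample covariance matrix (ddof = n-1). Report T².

Step 1 — sample mean vector:
  mean(A) = (5 + 8 + 3 + 8 + 6 + 1) / 6 = 31/6 = 5.1667
  mean(B) = (6 + 9 + 7 + 1 + 4 + 1) / 6 = 28/6 = 4.6667
  x̄ = (5.1667, 4.6667),  deviation x̄ - mu_0 = (5.1667, 4.6667) - (5, 8) = (0.1667, -3.3333).

Step 2 — sample covariance matrix, S[i,j] = (1/(n-1)) · Σ_k (x_{k,i} - mean_i) · (x_{k,j} - mean_j), divisor n-1 = 5:
  S[A,A] = ((-0.1667)·(-0.1667) + (2.8333)·(2.8333) + (-2.1667)·(-2.1667) + (2.8333)·(2.8333) + (0.8333)·(0.8333) + (-4.1667)·(-4.1667)) / 5 = 38.8333/5 = 7.7667
  S[A,B] = ((-0.1667)·(1.3333) + (2.8333)·(4.3333) + (-2.1667)·(2.3333) + (2.8333)·(-3.6667) + (0.8333)·(-0.6667) + (-4.1667)·(-3.6667)) / 5 = 11.3333/5 = 2.2667
  S[B,B] = ((1.3333)·(1.3333) + (4.3333)·(4.3333) + (2.3333)·(2.3333) + (-3.6667)·(-3.6667) + (-0.6667)·(-0.6667) + (-3.6667)·(-3.6667)) / 5 = 53.3333/5 = 10.6667
  S = [[7.7667, 2.2667],
 [2.2667, 10.6667]].

Step 3 — invert S. det(S) = 7.7667·10.6667 - (2.2667)² = 77.7067.
  S^{-1} = (1/det) · [[d, -b], [-b, a]] = [[0.1373, -0.0292],
 [-0.0292, 0.0999]].

Step 4 — quadratic form (x̄ - mu_0)^T · S^{-1} · (x̄ - mu_0):
  S^{-1} · (x̄ - mu_0) = (0.1201, -0.338),
  (x̄ - mu_0)^T · [...] = (0.1667)·(0.1201) + (-3.3333)·(-0.338) = 1.1468.

Step 5 — scale by n: T² = 6 · 1.1468 = 6.8806.

T² ≈ 6.8806


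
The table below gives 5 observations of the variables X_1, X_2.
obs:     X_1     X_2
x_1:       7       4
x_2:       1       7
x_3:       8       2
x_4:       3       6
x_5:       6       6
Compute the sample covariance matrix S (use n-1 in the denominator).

Step 1 — column means:
  mean(X_1) = (7 + 1 + 8 + 3 + 6) / 5 = 25/5 = 5
  mean(X_2) = (4 + 7 + 2 + 6 + 6) / 5 = 25/5 = 5

Step 2 — sample covariance S[i,j] = (1/(n-1)) · Σ_k (x_{k,i} - mean_i) · (x_{k,j} - mean_j), with n-1 = 4.
  S[X_1,X_1] = ((2)·(2) + (-4)·(-4) + (3)·(3) + (-2)·(-2) + (1)·(1)) / 4 = 34/4 = 8.5
  S[X_1,X_2] = ((2)·(-1) + (-4)·(2) + (3)·(-3) + (-2)·(1) + (1)·(1)) / 4 = -20/4 = -5
  S[X_2,X_2] = ((-1)·(-1) + (2)·(2) + (-3)·(-3) + (1)·(1) + (1)·(1)) / 4 = 16/4 = 4

S is symmetric (S[j,i] = S[i,j]). Assembling:

S = [[8.5, -5],
 [-5, 4]]


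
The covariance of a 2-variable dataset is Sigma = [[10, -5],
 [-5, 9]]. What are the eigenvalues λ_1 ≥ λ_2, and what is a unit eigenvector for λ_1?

Step 1 — characteristic polynomial of 2×2 Sigma:
  det(Sigma - λI) = λ² - trace · λ + det = 0.
  trace = 10 + 9 = 19, det = 10·9 - (-5)² = 65.
Step 2 — discriminant:
  Δ = trace² - 4·det = 361 - 260 = 101.
Step 3 — eigenvalues:
  λ = (trace ± √Δ)/2 = (19 ± 10.0499)/2,
  λ_1 = 14.5249,  λ_2 = 4.4751.

Step 4 — unit eigenvector for λ_1: solve (Sigma - λ_1 I)v = 0. First row:
  (10 - 14.5249)·v_x + (-5)·v_y = 0, i.e. (-4.5249)·v_x + (-5)·v_y = 0,
  so v ∝ (b, λ_1 - a) = (-5, 4.5249); multiply by -1 so the first entry is positive: u = (5, -4.5249).
  ||u|| = √((5)² + (-4.5249)²) = √(45.4751) ≈ 6.7435,
  v_1 = u/||u|| ≈ (0.7415, -0.671) (||v_1|| = 1).

λ_1 = 14.5249,  λ_2 = 4.4751;  v_1 ≈ (0.7415, -0.671)


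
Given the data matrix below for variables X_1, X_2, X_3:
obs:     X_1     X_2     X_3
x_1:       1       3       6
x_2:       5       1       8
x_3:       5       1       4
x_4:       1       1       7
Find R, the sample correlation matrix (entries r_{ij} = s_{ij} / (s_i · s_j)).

Step 1 — column means:
  mean(X_1) = (1 + 5 + 5 + 1) / 4 = 12/4 = 3
  mean(X_2) = (3 + 1 + 1 + 1) / 4 = 6/4 = 1.5
  mean(X_3) = (6 + 8 + 4 + 7) / 4 = 25/4 = 6.25

Step 2 — sample variances and covariances s[i,j] = (1/(n-1)) · Σ_k (x_{k,i} - mean_i) · (x_{k,j} - mean_j), with n-1 = 3:
  s[X_1,X_1] = ((-2)·(-2) + (2)·(2) + (2)·(2) + (-2)·(-2)) / 3 = 16/3 = 5.3333
  s[X_1,X_2] = ((-2)·(1.5) + (2)·(-0.5) + (2)·(-0.5) + (-2)·(-0.5)) / 3 = -4/3 = -1.3333
  s[X_1,X_3] = ((-2)·(-0.25) + (2)·(1.75) + (2)·(-2.25) + (-2)·(0.75)) / 3 = -2/3 = -0.6667
  s[X_2,X_2] = ((1.5)·(1.5) + (-0.5)·(-0.5) + (-0.5)·(-0.5) + (-0.5)·(-0.5)) / 3 = 3/3 = 1
  s[X_2,X_3] = ((1.5)·(-0.25) + (-0.5)·(1.75) + (-0.5)·(-2.25) + (-0.5)·(0.75)) / 3 = -0.5/3 = -0.1667
  s[X_3,X_3] = ((-0.25)·(-0.25) + (1.75)·(1.75) + (-2.25)·(-2.25) + (0.75)·(0.75)) / 3 = 8.75/3 = 2.9167
  Sample standard deviations s_i = √(s[i,i]):
  s(X_1) = √(5.3333) = 2.3094
  s(X_2) = √(1) = 1
  s(X_3) = √(2.9167) = 1.7078

Step 3 — r_{ij} = s_{ij} / (s_i · s_j):
  r[X_1,X_1] = 1 (diagonal).
  r[X_1,X_2] = -1.3333 / (2.3094 · 1) = -1.3333 / 2.3094 = -0.5774
  r[X_1,X_3] = -0.6667 / (2.3094 · 1.7078) = -0.6667 / 3.9441 = -0.169
  r[X_2,X_2] = 1 (diagonal).
  r[X_2,X_3] = -0.1667 / (1 · 1.7078) = -0.1667 / 1.7078 = -0.0976
  r[X_3,X_3] = 1 (diagonal).

R is symmetric with unit diagonal. Assembling:

R = [[1, -0.5774, -0.169],
 [-0.5774, 1, -0.0976],
 [-0.169, -0.0976, 1]]


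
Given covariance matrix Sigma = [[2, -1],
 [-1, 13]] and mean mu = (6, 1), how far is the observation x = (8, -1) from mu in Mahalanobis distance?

Step 1 — centre the observation: (x - mu) = (2, -2).

Step 2 — invert Sigma. det(Sigma) = 2·13 - (-1)² = 25.
  Sigma^{-1} = (1/det) · [[d, -b], [-b, a]] = [[0.52, 0.04],
 [0.04, 0.08]].

Step 3 — form the quadratic (x - mu)^T · Sigma^{-1} · (x - mu):
  Sigma^{-1} · (x - mu) = (0.96, -0.08).
  (x - mu)^T · [Sigma^{-1} · (x - mu)] = (2)·(0.96) + (-2)·(-0.08) = 2.08.

Step 4 — take square root: d = √(2.08) ≈ 1.4422.

d(x, mu) = √(2.08) ≈ 1.4422


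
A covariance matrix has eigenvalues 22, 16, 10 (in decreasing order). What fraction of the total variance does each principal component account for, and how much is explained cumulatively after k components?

Step 1 — total variance = trace(Sigma) = Σ λ_i = 22 + 16 + 10 = 48.

Step 2 — fraction explained by component i = λ_i / Σ λ:
  PC1: 22/48 = 0.4583
  PC2: 16/48 = 0.3333
  PC3: 10/48 = 0.2083

Step 3 — cumulative fraction after k components = (λ_1 + ... + λ_k) / Σ λ:
  k = 1: 22/48 = 0.4583
  k = 2: (22 + 16)/48 = 38/48 = 0.7917
  k = 3: (22 + 16 + 10)/48 = 48/48 = 1

Summary (fraction, with percent):

explained: PC1 0.4583 (45.83%), PC2 0.3333 (33.33%), PC3 0.2083 (20.83%);  cumulative: 0.4583, 0.7917, 1


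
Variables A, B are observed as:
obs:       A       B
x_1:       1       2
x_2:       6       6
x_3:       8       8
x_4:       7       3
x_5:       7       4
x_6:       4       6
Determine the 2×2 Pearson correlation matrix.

Step 1 — column means:
  mean(A) = (1 + 6 + 8 + 7 + 7 + 4) / 6 = 33/6 = 5.5
  mean(B) = (2 + 6 + 8 + 3 + 4 + 6) / 6 = 29/6 = 4.8333

Step 2 — sample variances and covariances s[i,j] = (1/(n-1)) · Σ_k (x_{k,i} - mean_i) · (x_{k,j} - mean_j), with n-1 = 5:
  s[A,A] = ((-4.5)·(-4.5) + (0.5)·(0.5) + (2.5)·(2.5) + (1.5)·(1.5) + (1.5)·(1.5) + (-1.5)·(-1.5)) / 5 = 33.5/5 = 6.7
  s[A,B] = ((-4.5)·(-2.8333) + (0.5)·(1.1667) + (2.5)·(3.1667) + (1.5)·(-1.8333) + (1.5)·(-0.8333) + (-1.5)·(1.1667)) / 5 = 15.5/5 = 3.1
  s[B,B] = ((-2.8333)·(-2.8333) + (1.1667)·(1.1667) + (3.1667)·(3.1667) + (-1.8333)·(-1.8333) + (-0.8333)·(-0.8333) + (1.1667)·(1.1667)) / 5 = 24.8333/5 = 4.9667
  Sample standard deviations s_i = √(s[i,i]):
  s(A) = √(6.7) = 2.5884
  s(B) = √(4.9667) = 2.2286

Step 3 — r_{ij} = s_{ij} / (s_i · s_j):
  r[A,A] = 1 (diagonal).
  r[A,B] = 3.1 / (2.5884 · 2.2286) = 3.1 / 5.7686 = 0.5374
  r[B,B] = 1 (diagonal).

R is symmetric with unit diagonal. Assembling:

R = [[1, 0.5374],
 [0.5374, 1]]


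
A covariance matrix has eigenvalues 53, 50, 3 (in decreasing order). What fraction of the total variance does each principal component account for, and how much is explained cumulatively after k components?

Step 1 — total variance = trace(Sigma) = Σ λ_i = 53 + 50 + 3 = 106.

Step 2 — fraction explained by component i = λ_i / Σ λ:
  PC1: 53/106 = 0.5
  PC2: 50/106 = 0.4717
  PC3: 3/106 = 0.0283

Step 3 — cumulative fraction after k components = (λ_1 + ... + λ_k) / Σ λ:
  k = 1: 53/106 = 0.5
  k = 2: (53 + 50)/106 = 103/106 = 0.9717
  k = 3: (53 + 50 + 3)/106 = 106/106 = 1

Summary (fraction, with percent):

explained: PC1 0.5 (50%), PC2 0.4717 (47.17%), PC3 0.0283 (2.83%);  cumulative: 0.5, 0.9717, 1
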